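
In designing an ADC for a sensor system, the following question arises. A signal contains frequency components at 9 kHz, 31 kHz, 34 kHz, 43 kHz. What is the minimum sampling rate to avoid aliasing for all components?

The highest frequency component is f_max = 43 kHz.
Nyquist rate = 2 * f_max = 2 * 43 kHz = 86 kHz.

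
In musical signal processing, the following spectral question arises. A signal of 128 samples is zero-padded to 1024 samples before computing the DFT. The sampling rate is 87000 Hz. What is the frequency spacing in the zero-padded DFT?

Original DFT: N = 128, resolution = f_s/N = 87000/128 = 10875/16 Hz
Zero-padded DFT: N = 1024, resolution = f_s/N = 87000/1024 = 10875/128 Hz
Zero-padding interpolates the spectrum (finer frequency grid)
but does NOT improve the true spectral resolution (ability to resolve close frequencies).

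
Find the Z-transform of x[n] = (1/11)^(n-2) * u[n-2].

Time-shifting property: if X(z) = Z{x[n]}, then Z{x[n-d]} = z^(-d) * X(z)
X(z) = z/(z - 1/11) for x[n] = (1/11)^n * u[n]
Z{x[n-2]} = z^(-2) * z/(z - 1/11) = z^(-1)/(z - 1/11)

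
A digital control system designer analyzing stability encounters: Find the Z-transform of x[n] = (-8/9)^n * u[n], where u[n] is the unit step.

The Z-transform of a^n * u[n] is z/(z-a) for |z| > |a|.
Here a = -8/9, so X(z) = z/(z - (-8/9)) = 9z/(9z + 8)
ROC: |z| > 8/9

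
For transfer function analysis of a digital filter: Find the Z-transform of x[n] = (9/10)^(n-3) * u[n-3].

Time-shifting property: if X(z) = Z{x[n]}, then Z{x[n-d]} = z^(-d) * X(z)
X(z) = z/(z - 9/10) for x[n] = (9/10)^n * u[n]
Z{x[n-3]} = z^(-3) * z/(z - 9/10) = z^(-2)/(z - 9/10)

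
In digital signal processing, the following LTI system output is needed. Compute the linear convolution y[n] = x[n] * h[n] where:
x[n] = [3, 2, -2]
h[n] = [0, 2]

y[n] = sum_k x[k]*h[n-k]. Output length = len(x) + len(h) - 1 = 3 + 2 - 1 = 4.
y[0] = 3*0 = 0
y[1] = 2*0 + 3*2 = 6
y[2] = -2*0 + 2*2 = 4
y[3] = -2*2 = -4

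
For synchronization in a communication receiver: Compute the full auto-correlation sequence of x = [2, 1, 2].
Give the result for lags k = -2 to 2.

r_xx[k] = sum_m x[m]*x[m+k], indexed from 0, for k = -2 to 2:
  r_xx[-2] = x[2]*x[0] = 4
  r_xx[-1] = x[1]*x[0] + x[2]*x[1] = 4
  r_xx[0] = x[0]*x[0] + x[1]*x[1] + x[2]*x[2] = 9
  r_xx[1] = x[0]*x[1] + x[1]*x[2] = 4
  r_xx[2] = x[0]*x[2] = 4
r_xx = [4, 4, 9, 4, 4]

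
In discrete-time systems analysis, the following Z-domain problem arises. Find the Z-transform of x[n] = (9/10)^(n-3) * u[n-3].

Time-shifting property: if X(z) = Z{x[n]}, then Z{x[n-d]} = z^(-d) * X(z)
X(z) = z/(z - 9/10) for x[n] = (9/10)^n * u[n]
Z{x[n-3]} = z^(-3) * z/(z - 9/10) = z^(-2)/(z - 9/10)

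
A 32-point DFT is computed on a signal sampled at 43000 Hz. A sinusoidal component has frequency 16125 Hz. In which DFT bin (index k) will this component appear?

DFT frequency resolution = f_s/N = 43000/32 = 5375/4 Hz
Bin index k = f_signal / resolution = 16125 / 5375/4 = 12
The signal frequency 16125 Hz falls in DFT bin k = 12.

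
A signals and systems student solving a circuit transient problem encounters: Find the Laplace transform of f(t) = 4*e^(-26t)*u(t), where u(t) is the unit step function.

Standard Laplace transform pair:
e^(-at)*u(t) <-> 1/(s+a)
With a = 26: L{4*e^(-26t)*u(t)} = 4/(s+26), ROC: Re(s) > -26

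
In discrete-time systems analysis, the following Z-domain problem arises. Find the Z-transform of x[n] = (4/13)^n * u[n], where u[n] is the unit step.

The Z-transform of a^n * u[n] is z/(z-a) for |z| > |a|.
Here a = 4/13, so X(z) = z/(z - (4/13)) = 13z/(13z - 4)
ROC: |z| > 4/13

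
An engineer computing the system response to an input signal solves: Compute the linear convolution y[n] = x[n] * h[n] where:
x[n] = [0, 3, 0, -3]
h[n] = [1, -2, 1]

y[n] = sum_k x[k]*h[n-k]. Output length = len(x) + len(h) - 1 = 4 + 3 - 1 = 6.
y[0] = 0*1 = 0
y[1] = 3*1 + 0*-2 = 3
y[2] = 0*1 + 3*-2 + 0*1 = -6
y[3] = -3*1 + 0*-2 + 3*1 = 0
y[4] = -3*-2 + 0*1 = 6
y[5] = -3*1 = -3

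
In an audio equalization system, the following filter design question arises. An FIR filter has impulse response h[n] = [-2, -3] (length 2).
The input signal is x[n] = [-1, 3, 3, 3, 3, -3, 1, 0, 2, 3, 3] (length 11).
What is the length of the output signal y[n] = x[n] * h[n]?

For linear convolution, the output length is:
len(y) = len(x) + len(h) - 1 = 11 + 2 - 1 = 12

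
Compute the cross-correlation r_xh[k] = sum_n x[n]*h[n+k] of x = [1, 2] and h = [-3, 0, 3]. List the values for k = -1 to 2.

Both sequences indexed from 0 and zero outside their support.
Lags with overlap: k = -1 to 2.
  r_xh[-1] = x[1]*h[0] = -6
  r_xh[0] = x[0]*h[0] + x[1]*h[1] = -3
  r_xh[1] = x[0]*h[1] + x[1]*h[2] = 6
  r_xh[2] = x[0]*h[2] = 3
r_xh = [-6, -3, 6, 3] (for k = -1, ..., 2)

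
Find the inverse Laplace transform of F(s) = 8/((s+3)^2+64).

Standard pair: w/((s+a)^2+w^2) <-> e^(-at)*sin(wt)*u(t)
With a=3, w=8: f(t) = e^(-3t)*sin(8t)*u(t)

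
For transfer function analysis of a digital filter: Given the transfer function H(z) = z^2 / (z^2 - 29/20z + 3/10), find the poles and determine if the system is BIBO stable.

Poles are roots of the denominator: z^2 - 29/20z + 3/10 = 0.
Quadratic formula: z = [-(-29/20) +/- sqrt((-29/20)^2 - 4*(3/10))] / 2
Discriminant = 841/400 - 6/5 = 361/400; sqrt = 19/20.
z = (29/20 +/- 19/20) / 2 => z = 6/5 or z = 1/4.
|p1| = 6/5, |p2| = 1/4.
For BIBO stability, all poles must lie inside the unit circle (|p| < 1).
System is UNSTABLE since at least one |p| >= 1.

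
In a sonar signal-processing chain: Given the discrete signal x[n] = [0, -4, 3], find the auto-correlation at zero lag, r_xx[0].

The auto-correlation at zero lag r_xx[0] equals the signal energy.
r_xx[0] = sum of x[n]^2 = 0^2 + (-4)^2 + 3^2
= 0 + 16 + 9 = 25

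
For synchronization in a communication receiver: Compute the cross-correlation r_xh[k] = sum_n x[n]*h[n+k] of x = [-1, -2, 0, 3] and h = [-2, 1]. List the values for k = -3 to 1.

Both sequences indexed from 0 and zero outside their support.
Lags with overlap: k = -3 to 1.
  r_xh[-3] = x[3]*h[0] = -6
  r_xh[-2] = x[2]*h[0] + x[3]*h[1] = 3
  r_xh[-1] = x[1]*h[0] + x[2]*h[1] = 4
  r_xh[0] = x[0]*h[0] + x[1]*h[1] = 0
  r_xh[1] = x[0]*h[1] = -1
r_xh = [-6, 3, 4, 0, -1] (for k = -3, ..., 1)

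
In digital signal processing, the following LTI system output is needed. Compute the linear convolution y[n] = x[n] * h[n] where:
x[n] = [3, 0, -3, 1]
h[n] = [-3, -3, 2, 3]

y[n] = sum_k x[k]*h[n-k]. Output length = len(x) + len(h) - 1 = 4 + 4 - 1 = 7.
y[0] = 3*-3 = -9
y[1] = 0*-3 + 3*-3 = -9
y[2] = -3*-3 + 0*-3 + 3*2 = 15
y[3] = 1*-3 + -3*-3 + 0*2 + 3*3 = 15
y[4] = 1*-3 + -3*2 + 0*3 = -9
y[5] = 1*2 + -3*3 = -7
y[6] = 1*3 = 3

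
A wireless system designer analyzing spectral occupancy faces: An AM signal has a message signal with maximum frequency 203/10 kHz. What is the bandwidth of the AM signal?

In AM (double-sideband), the bandwidth is twice the message frequency.
BW = 2 * f_m = 2 * 203/10 kHz = 203/5 kHz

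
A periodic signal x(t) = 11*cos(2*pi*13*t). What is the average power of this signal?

Average power of A*cos(wt) is A^2/2.
P = 11^2 / 2 = 121/2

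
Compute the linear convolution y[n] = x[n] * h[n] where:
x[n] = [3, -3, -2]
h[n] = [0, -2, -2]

y[n] = sum_k x[k]*h[n-k]. Output length = len(x) + len(h) - 1 = 3 + 3 - 1 = 5.
y[0] = 3*0 = 0
y[1] = -3*0 + 3*-2 = -6
y[2] = -2*0 + -3*-2 + 3*-2 = 0
y[3] = -2*-2 + -3*-2 = 10
y[4] = -2*-2 = 4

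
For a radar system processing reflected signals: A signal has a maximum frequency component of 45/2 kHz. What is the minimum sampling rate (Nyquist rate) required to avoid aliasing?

By the Nyquist-Shannon sampling theorem,
the minimum sampling rate (Nyquist rate) must be at least 2 * f_max.
Nyquist rate = 2 * 45/2 kHz = 45 kHz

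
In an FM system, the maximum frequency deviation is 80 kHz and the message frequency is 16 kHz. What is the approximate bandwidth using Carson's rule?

Carson's rule: BW = 2*(delta_f + f_m)
= 2*(80 + 16) kHz = 192 kHz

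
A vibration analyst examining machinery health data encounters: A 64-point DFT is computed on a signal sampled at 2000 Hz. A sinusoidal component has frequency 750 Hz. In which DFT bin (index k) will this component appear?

DFT frequency resolution = f_s/N = 2000/64 = 125/4 Hz
Bin index k = f_signal / resolution = 750 / 125/4 = 24
The signal frequency 750 Hz falls in DFT bin k = 24.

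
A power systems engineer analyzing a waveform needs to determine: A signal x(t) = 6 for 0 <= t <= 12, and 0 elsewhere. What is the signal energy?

Energy = integral of |x(t)|^2 dt over the signal duration
= 6^2 * 12 = 36 * 12 = 432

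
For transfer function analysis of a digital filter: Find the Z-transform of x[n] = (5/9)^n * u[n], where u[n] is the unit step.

The Z-transform of a^n * u[n] is z/(z-a) for |z| > |a|.
Here a = 5/9, so X(z) = z/(z - (5/9)) = 9z/(9z - 5)
ROC: |z| > 5/9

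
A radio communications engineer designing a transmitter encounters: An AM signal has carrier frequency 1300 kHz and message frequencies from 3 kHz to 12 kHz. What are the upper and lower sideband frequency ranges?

Upper sideband (USB) = fc + [fm_low, fm_high] = 1300 + [3, 12] = [1303, 1312] kHz
Lower sideband (LSB) = fc - [fm_high, fm_low] = 1300 - [12, 3] = [1288, 1297] kHz
Total occupied spectrum: 1288 kHz to 1312 kHz (plus carrier at 1300 kHz)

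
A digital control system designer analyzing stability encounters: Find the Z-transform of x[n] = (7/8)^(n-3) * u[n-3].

Time-shifting property: if X(z) = Z{x[n]}, then Z{x[n-d]} = z^(-d) * X(z)
X(z) = z/(z - 7/8) for x[n] = (7/8)^n * u[n]
Z{x[n-3]} = z^(-3) * z/(z - 7/8) = z^(-2)/(z - 7/8)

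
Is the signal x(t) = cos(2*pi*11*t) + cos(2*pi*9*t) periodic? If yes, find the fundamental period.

f1 = 11 Hz, f2 = 9 Hz
Period T1 = 1/11, T2 = 1/9
Ratio T1/T2 = 9/11, which is rational.
The signal is periodic with fundamental period T = 1/GCD(11,9) = 1 s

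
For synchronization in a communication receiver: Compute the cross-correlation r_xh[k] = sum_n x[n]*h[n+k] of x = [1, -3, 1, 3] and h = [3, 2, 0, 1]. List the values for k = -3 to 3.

Both sequences indexed from 0 and zero outside their support.
Lags with overlap: k = -3 to 3.
  r_xh[-3] = x[3]*h[0] = 9
  r_xh[-2] = x[2]*h[0] + x[3]*h[1] = 9
  r_xh[-1] = x[1]*h[0] + x[2]*h[1] + x[3]*h[2] = -7
  r_xh[0] = x[0]*h[0] + x[1]*h[1] + x[2]*h[2] + x[3]*h[3] = 0
  r_xh[1] = x[0]*h[1] + x[1]*h[2] + x[2]*h[3] = 3
  r_xh[2] = x[0]*h[2] + x[1]*h[3] = -3
  r_xh[3] = x[0]*h[3] = 1
r_xh = [9, 9, -7, 0, 3, -3, 1] (for k = -3, ..., 3)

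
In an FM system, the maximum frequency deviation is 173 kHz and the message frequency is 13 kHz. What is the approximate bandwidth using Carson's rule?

Carson's rule: BW = 2*(delta_f + f_m)
= 2*(173 + 13) kHz = 372 kHz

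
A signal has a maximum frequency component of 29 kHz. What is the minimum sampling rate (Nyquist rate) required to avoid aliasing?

By the Nyquist-Shannon sampling theorem,
the minimum sampling rate (Nyquist rate) must be at least 2 * f_max.
Nyquist rate = 2 * 29 kHz = 58 kHz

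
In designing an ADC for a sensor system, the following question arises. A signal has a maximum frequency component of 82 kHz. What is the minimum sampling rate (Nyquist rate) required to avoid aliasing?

By the Nyquist-Shannon sampling theorem,
the minimum sampling rate (Nyquist rate) must be at least 2 * f_max.
Nyquist rate = 2 * 82 kHz = 164 kHz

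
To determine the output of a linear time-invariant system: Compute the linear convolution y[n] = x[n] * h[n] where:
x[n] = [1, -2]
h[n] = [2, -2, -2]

y[n] = sum_k x[k]*h[n-k]. Output length = len(x) + len(h) - 1 = 2 + 3 - 1 = 4.
y[0] = 1*2 = 2
y[1] = -2*2 + 1*-2 = -6
y[2] = -2*-2 + 1*-2 = 2
y[3] = -2*-2 = 4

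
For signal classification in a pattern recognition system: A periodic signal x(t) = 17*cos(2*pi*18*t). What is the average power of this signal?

Average power of A*cos(wt) is A^2/2.
P = 17^2 / 2 = 289/2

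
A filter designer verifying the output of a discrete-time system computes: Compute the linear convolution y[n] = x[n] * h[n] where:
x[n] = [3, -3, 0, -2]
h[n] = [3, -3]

y[n] = sum_k x[k]*h[n-k]. Output length = len(x) + len(h) - 1 = 4 + 2 - 1 = 5.
y[0] = 3*3 = 9
y[1] = -3*3 + 3*-3 = -18
y[2] = 0*3 + -3*-3 = 9
y[3] = -2*3 + 0*-3 = -6
y[4] = -2*-3 = 6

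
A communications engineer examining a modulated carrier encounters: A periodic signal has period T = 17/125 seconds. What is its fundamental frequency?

The fundamental frequency is the reciprocal of the period.
f = 1/T = 1/(17/125) = 125/17 Hz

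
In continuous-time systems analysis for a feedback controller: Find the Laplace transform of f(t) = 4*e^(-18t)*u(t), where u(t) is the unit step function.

Standard Laplace transform pair:
e^(-at)*u(t) <-> 1/(s+a)
With a = 18: L{4*e^(-18t)*u(t)} = 4/(s+18), ROC: Re(s) > -18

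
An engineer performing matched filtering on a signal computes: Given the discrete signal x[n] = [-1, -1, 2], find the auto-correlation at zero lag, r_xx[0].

The auto-correlation at zero lag r_xx[0] equals the signal energy.
r_xx[0] = sum of x[n]^2 = (-1)^2 + (-1)^2 + 2^2
= 1 + 1 + 4 = 6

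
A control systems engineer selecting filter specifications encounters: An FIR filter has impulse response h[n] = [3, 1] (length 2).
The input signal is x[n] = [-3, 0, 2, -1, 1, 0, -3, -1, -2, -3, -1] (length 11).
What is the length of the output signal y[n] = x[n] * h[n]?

For linear convolution, the output length is:
len(y) = len(x) + len(h) - 1 = 11 + 2 - 1 = 12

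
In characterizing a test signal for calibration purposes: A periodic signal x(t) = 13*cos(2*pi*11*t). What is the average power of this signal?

Average power of A*cos(wt) is A^2/2.
P = 13^2 / 2 = 169/2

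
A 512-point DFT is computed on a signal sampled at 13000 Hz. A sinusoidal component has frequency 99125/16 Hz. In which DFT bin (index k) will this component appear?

DFT frequency resolution = f_s/N = 13000/512 = 1625/64 Hz
Bin index k = f_signal / resolution = 99125/16 / 1625/64 = 244
The signal frequency 99125/16 Hz falls in DFT bin k = 244.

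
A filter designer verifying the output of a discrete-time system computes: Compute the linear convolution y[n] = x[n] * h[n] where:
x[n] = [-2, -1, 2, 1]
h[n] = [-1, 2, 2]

y[n] = sum_k x[k]*h[n-k]. Output length = len(x) + len(h) - 1 = 4 + 3 - 1 = 6.
y[0] = -2*-1 = 2
y[1] = -1*-1 + -2*2 = -3
y[2] = 2*-1 + -1*2 + -2*2 = -8
y[3] = 1*-1 + 2*2 + -1*2 = 1
y[4] = 1*2 + 2*2 = 6
y[5] = 1*2 = 2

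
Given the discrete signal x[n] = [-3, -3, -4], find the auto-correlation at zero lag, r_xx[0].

The auto-correlation at zero lag r_xx[0] equals the signal energy.
r_xx[0] = sum of x[n]^2 = (-3)^2 + (-3)^2 + (-4)^2
= 9 + 9 + 16 = 34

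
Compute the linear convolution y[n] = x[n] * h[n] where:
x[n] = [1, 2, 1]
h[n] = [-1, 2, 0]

y[n] = sum_k x[k]*h[n-k]. Output length = len(x) + len(h) - 1 = 3 + 3 - 1 = 5.
y[0] = 1*-1 = -1
y[1] = 2*-1 + 1*2 = 0
y[2] = 1*-1 + 2*2 + 1*0 = 3
y[3] = 1*2 + 2*0 = 2
y[4] = 1*0 = 0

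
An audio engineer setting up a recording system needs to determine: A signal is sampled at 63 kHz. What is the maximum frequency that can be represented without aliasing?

The maximum frequency that can be represented without aliasing
is the Nyquist frequency: f_max = f_s / 2 = 63 kHz / 2 = 63/2 kHz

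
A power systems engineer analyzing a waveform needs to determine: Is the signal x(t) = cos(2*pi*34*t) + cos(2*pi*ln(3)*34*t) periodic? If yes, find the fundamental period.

f1 = 34 Hz, f2 = 34*ln(3) Hz
Ratio f2/f1 = ln(3), which is irrational.
Since the frequency ratio is irrational, no common period exists.
The signal is not periodic.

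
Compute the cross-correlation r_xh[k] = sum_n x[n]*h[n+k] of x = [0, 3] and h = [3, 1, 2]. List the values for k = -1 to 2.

Both sequences indexed from 0 and zero outside their support.
Lags with overlap: k = -1 to 2.
  r_xh[-1] = x[1]*h[0] = 9
  r_xh[0] = x[0]*h[0] + x[1]*h[1] = 3
  r_xh[1] = x[0]*h[1] + x[1]*h[2] = 6
  r_xh[2] = x[0]*h[2] = 0
r_xh = [9, 3, 6, 0] (for k = -1, ..., 2)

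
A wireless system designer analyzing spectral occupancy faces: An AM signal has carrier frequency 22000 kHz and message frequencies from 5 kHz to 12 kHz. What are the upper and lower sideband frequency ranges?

Upper sideband (USB) = fc + [fm_low, fm_high] = 22000 + [5, 12] = [22005, 22012] kHz
Lower sideband (LSB) = fc - [fm_high, fm_low] = 22000 - [12, 5] = [21988, 21995] kHz
Total occupied spectrum: 21988 kHz to 22012 kHz (plus carrier at 22000 kHz)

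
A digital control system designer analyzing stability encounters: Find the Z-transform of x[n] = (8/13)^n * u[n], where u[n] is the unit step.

The Z-transform of a^n * u[n] is z/(z-a) for |z| > |a|.
Here a = 8/13, so X(z) = z/(z - (8/13)) = 13z/(13z - 8)
ROC: |z| > 8/13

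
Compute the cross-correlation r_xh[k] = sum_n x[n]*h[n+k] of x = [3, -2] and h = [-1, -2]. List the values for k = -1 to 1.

Both sequences indexed from 0 and zero outside their support.
Lags with overlap: k = -1 to 1.
  r_xh[-1] = x[1]*h[0] = 2
  r_xh[0] = x[0]*h[0] + x[1]*h[1] = 1
  r_xh[1] = x[0]*h[1] = -6
r_xh = [2, 1, -6] (for k = -1, ..., 1)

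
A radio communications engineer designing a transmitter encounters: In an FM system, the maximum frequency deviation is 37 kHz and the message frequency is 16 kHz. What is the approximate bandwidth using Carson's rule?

Carson's rule: BW = 2*(delta_f + f_m)
= 2*(37 + 16) kHz = 106 kHz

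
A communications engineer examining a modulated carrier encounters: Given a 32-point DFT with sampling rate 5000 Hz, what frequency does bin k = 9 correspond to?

The frequency of DFT bin k is: f_k = k * f_s / N
f_9 = 9 * 5000 / 32 = 5625/4 Hz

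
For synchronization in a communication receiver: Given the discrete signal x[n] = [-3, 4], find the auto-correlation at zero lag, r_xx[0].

The auto-correlation at zero lag r_xx[0] equals the signal energy.
r_xx[0] = sum of x[n]^2 = (-3)^2 + 4^2
= 9 + 16 = 25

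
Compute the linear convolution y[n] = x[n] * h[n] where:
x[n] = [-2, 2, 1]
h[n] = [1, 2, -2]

y[n] = sum_k x[k]*h[n-k]. Output length = len(x) + len(h) - 1 = 3 + 3 - 1 = 5.
y[0] = -2*1 = -2
y[1] = 2*1 + -2*2 = -2
y[2] = 1*1 + 2*2 + -2*-2 = 9
y[3] = 1*2 + 2*-2 = -2
y[4] = 1*-2 = -2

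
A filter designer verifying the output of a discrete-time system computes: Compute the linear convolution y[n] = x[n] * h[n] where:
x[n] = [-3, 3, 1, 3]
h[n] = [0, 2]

y[n] = sum_k x[k]*h[n-k]. Output length = len(x) + len(h) - 1 = 4 + 2 - 1 = 5.
y[0] = -3*0 = 0
y[1] = 3*0 + -3*2 = -6
y[2] = 1*0 + 3*2 = 6
y[3] = 3*0 + 1*2 = 2
y[4] = 3*2 = 6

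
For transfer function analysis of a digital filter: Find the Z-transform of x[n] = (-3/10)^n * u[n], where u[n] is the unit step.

The Z-transform of a^n * u[n] is z/(z-a) for |z| > |a|.
Here a = -3/10, so X(z) = z/(z - (-3/10)) = 10z/(10z + 3)
ROC: |z| > 3/10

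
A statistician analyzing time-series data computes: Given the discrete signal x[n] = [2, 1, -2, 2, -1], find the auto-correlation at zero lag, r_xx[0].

The auto-correlation at zero lag r_xx[0] equals the signal energy.
r_xx[0] = sum of x[n]^2 = 2^2 + 1^2 + (-2)^2 + 2^2 + (-1)^2
= 4 + 1 + 4 + 4 + 1 = 14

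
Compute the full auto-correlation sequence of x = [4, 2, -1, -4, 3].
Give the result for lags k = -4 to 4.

r_xx[k] = sum_m x[m]*x[m+k], indexed from 0, for k = -4 to 4:
  r_xx[-4] = x[4]*x[0] = 12
  r_xx[-3] = x[3]*x[0] + x[4]*x[1] = -10
  r_xx[-2] = x[2]*x[0] + x[3]*x[1] + x[4]*x[2] = -15
  r_xx[-1] = x[1]*x[0] + x[2]*x[1] + x[3]*x[2] + x[4]*x[3] = -2
  r_xx[0] = x[0]*x[0] + x[1]*x[1] + x[2]*x[2] + x[3]*x[3] + x[4]*x[4] = 46
  r_xx[1] = x[0]*x[1] + x[1]*x[2] + x[2]*x[3] + x[3]*x[4] = -2
  r_xx[2] = x[0]*x[2] + x[1]*x[3] + x[2]*x[4] = -15
  r_xx[3] = x[0]*x[3] + x[1]*x[4] = -10
  r_xx[4] = x[0]*x[4] = 12
r_xx = [12, -10, -15, -2, 46, -2, -15, -10, 12]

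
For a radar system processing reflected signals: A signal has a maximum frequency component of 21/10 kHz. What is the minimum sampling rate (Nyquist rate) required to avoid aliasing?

By the Nyquist-Shannon sampling theorem,
the minimum sampling rate (Nyquist rate) must be at least 2 * f_max.
Nyquist rate = 2 * 21/10 kHz = 21/5 kHz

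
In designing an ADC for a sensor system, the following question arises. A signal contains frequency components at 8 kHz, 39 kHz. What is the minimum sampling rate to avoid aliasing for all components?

The highest frequency component is f_max = 39 kHz.
Nyquist rate = 2 * f_max = 2 * 39 kHz = 78 kHz.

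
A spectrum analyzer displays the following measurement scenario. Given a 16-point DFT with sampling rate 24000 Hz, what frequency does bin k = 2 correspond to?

The frequency of DFT bin k is: f_k = k * f_s / N
f_2 = 2 * 24000 / 16 = 3000 Hz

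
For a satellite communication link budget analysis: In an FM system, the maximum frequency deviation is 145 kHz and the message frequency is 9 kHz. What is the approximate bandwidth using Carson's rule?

Carson's rule: BW = 2*(delta_f + f_m)
= 2*(145 + 9) kHz = 308 kHz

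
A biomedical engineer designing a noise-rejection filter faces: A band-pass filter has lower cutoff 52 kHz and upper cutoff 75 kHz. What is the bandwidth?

Bandwidth = f_high - f_low
= 75 kHz - 52 kHz = 23 kHz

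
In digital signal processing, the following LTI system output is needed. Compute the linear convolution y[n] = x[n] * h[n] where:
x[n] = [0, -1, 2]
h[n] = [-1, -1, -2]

y[n] = sum_k x[k]*h[n-k]. Output length = len(x) + len(h) - 1 = 3 + 3 - 1 = 5.
y[0] = 0*-1 = 0
y[1] = -1*-1 + 0*-1 = 1
y[2] = 2*-1 + -1*-1 + 0*-2 = -1
y[3] = 2*-1 + -1*-2 = 0
y[4] = 2*-2 = -4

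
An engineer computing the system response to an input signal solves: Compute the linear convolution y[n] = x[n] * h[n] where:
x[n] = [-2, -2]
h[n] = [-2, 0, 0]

y[n] = sum_k x[k]*h[n-k]. Output length = len(x) + len(h) - 1 = 2 + 3 - 1 = 4.
y[0] = -2*-2 = 4
y[1] = -2*-2 + -2*0 = 4
y[2] = -2*0 + -2*0 = 0
y[3] = -2*0 = 0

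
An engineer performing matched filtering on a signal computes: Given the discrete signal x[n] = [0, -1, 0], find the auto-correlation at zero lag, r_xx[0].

The auto-correlation at zero lag r_xx[0] equals the signal energy.
r_xx[0] = sum of x[n]^2 = 0^2 + (-1)^2 + 0^2
= 0 + 1 + 0 = 1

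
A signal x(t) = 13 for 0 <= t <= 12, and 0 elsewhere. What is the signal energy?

Energy = integral of |x(t)|^2 dt over the signal duration
= 13^2 * 12 = 169 * 12 = 2028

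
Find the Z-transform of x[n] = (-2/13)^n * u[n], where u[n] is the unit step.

The Z-transform of a^n * u[n] is z/(z-a) for |z| > |a|.
Here a = -2/13, so X(z) = z/(z - (-2/13)) = 13z/(13z + 2)
ROC: |z| > 2/13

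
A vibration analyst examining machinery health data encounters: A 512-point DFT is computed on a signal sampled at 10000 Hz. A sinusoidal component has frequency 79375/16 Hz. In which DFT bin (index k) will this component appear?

DFT frequency resolution = f_s/N = 10000/512 = 625/32 Hz
Bin index k = f_signal / resolution = 79375/16 / 625/32 = 254
The signal frequency 79375/16 Hz falls in DFT bin k = 254.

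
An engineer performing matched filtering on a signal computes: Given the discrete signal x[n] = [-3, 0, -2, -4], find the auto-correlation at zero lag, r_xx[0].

The auto-correlation at zero lag r_xx[0] equals the signal energy.
r_xx[0] = sum of x[n]^2 = (-3)^2 + 0^2 + (-2)^2 + (-4)^2
= 9 + 0 + 4 + 16 = 29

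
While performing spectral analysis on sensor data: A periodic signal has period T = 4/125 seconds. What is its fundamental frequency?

The fundamental frequency is the reciprocal of the period.
f = 1/T = 1/(4/125) = 125/4 Hz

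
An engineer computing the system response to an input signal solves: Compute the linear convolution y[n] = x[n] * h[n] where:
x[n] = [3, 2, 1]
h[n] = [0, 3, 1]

y[n] = sum_k x[k]*h[n-k]. Output length = len(x) + len(h) - 1 = 3 + 3 - 1 = 5.
y[0] = 3*0 = 0
y[1] = 2*0 + 3*3 = 9
y[2] = 1*0 + 2*3 + 3*1 = 9
y[3] = 1*3 + 2*1 = 5
y[4] = 1*1 = 1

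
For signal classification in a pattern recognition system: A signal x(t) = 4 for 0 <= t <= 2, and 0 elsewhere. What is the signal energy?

Energy = integral of |x(t)|^2 dt over the signal duration
= 4^2 * 2 = 16 * 2 = 32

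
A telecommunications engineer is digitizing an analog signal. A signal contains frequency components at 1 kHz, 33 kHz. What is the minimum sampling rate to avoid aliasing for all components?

The highest frequency component is f_max = 33 kHz.
Nyquist rate = 2 * f_max = 2 * 33 kHz = 66 kHz.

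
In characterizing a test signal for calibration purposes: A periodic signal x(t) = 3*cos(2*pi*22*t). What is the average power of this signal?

Average power of A*cos(wt) is A^2/2.
P = 3^2 / 2 = 9/2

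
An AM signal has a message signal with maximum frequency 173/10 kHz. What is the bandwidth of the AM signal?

In AM (double-sideband), the bandwidth is twice the message frequency.
BW = 2 * f_m = 2 * 173/10 kHz = 173/5 kHz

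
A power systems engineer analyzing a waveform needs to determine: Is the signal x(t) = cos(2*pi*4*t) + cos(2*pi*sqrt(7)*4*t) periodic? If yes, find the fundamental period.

f1 = 4 Hz, f2 = 4*sqrt(7) Hz
Ratio f2/f1 = sqrt(7), which is irrational.
Since the frequency ratio is irrational, no common period exists.
The signal is not periodic.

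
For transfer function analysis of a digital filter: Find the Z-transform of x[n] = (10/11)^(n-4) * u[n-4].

Time-shifting property: if X(z) = Z{x[n]}, then Z{x[n-d]} = z^(-d) * X(z)
X(z) = z/(z - 10/11) for x[n] = (10/11)^n * u[n]
Z{x[n-4]} = z^(-4) * z/(z - 10/11) = z^(-3)/(z - 10/11)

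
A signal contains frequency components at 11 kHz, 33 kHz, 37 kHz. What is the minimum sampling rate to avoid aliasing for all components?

The highest frequency component is f_max = 37 kHz.
Nyquist rate = 2 * f_max = 2 * 37 kHz = 74 kHz.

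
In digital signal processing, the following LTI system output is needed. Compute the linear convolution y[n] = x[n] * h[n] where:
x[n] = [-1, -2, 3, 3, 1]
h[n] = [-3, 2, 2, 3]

y[n] = sum_k x[k]*h[n-k]. Output length = len(x) + len(h) - 1 = 5 + 4 - 1 = 8.
y[0] = -1*-3 = 3
y[1] = -2*-3 + -1*2 = 4
y[2] = 3*-3 + -2*2 + -1*2 = -15
y[3] = 3*-3 + 3*2 + -2*2 + -1*3 = -10
y[4] = 1*-3 + 3*2 + 3*2 + -2*3 = 3
y[5] = 1*2 + 3*2 + 3*3 = 17
y[6] = 1*2 + 3*3 = 11
y[7] = 1*3 = 3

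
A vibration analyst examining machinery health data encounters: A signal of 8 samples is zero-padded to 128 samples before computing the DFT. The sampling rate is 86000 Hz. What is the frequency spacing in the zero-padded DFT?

Original DFT: N = 8, resolution = f_s/N = 86000/8 = 10750 Hz
Zero-padded DFT: N = 128, resolution = f_s/N = 86000/128 = 5375/8 Hz
Zero-padding interpolates the spectrum (finer frequency grid)
but does NOT improve the true spectral resolution (ability to resolve close frequencies).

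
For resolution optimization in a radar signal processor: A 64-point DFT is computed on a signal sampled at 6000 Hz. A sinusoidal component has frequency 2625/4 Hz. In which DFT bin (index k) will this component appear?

DFT frequency resolution = f_s/N = 6000/64 = 375/4 Hz
Bin index k = f_signal / resolution = 2625/4 / 375/4 = 7
The signal frequency 2625/4 Hz falls in DFT bin k = 7.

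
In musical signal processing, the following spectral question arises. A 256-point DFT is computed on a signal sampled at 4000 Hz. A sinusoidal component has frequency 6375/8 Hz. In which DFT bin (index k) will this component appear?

DFT frequency resolution = f_s/N = 4000/256 = 125/8 Hz
Bin index k = f_signal / resolution = 6375/8 / 125/8 = 51
The signal frequency 6375/8 Hz falls in DFT bin k = 51.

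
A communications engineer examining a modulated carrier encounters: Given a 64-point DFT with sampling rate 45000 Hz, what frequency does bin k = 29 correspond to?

The frequency of DFT bin k is: f_k = k * f_s / N
f_29 = 29 * 45000 / 64 = 163125/8 Hz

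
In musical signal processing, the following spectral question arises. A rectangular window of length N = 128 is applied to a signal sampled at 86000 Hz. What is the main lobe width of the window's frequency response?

For a rectangular window of length N,
the main lobe width in frequency is 2*f_s/N.
= 2*86000/128 = 5375/4 Hz
This determines the minimum frequency separation for resolving two sinusoids.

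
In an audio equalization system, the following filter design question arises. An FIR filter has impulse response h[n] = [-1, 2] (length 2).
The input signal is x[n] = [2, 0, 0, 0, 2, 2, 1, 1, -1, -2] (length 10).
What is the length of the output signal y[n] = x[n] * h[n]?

For linear convolution, the output length is:
len(y) = len(x) + len(h) - 1 = 10 + 2 - 1 = 11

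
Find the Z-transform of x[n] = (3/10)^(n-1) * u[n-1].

Time-shifting property: if X(z) = Z{x[n]}, then Z{x[n-d]} = z^(-d) * X(z)
X(z) = z/(z - 3/10) for x[n] = (3/10)^n * u[n]
Z{x[n-1]} = z^(-1) * z/(z - 3/10) = 1/(z - 3/10)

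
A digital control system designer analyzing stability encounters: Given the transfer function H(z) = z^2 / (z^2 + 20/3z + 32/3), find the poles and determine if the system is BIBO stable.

Poles are roots of the denominator: z^2 + 20/3z + 32/3 = 0.
Quadratic formula: z = [-(20/3) +/- sqrt((20/3)^2 - 4*(32/3))] / 2
Discriminant = 400/9 - 128/3 = 16/9; sqrt = 4/3.
z = (-20/3 +/- 4/3) / 2 => z = -8/3 or z = -4.
|p1| = 8/3, |p2| = 4.
For BIBO stability, all poles must lie inside the unit circle (|p| < 1).
System is UNSTABLE since at least one |p| >= 1.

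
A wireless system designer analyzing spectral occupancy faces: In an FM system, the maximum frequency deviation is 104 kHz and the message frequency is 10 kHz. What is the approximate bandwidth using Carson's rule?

Carson's rule: BW = 2*(delta_f + f_m)
= 2*(104 + 10) kHz = 228 kHz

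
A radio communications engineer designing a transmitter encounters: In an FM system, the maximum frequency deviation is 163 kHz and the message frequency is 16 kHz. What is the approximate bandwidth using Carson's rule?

Carson's rule: BW = 2*(delta_f + f_m)
= 2*(163 + 16) kHz = 358 kHz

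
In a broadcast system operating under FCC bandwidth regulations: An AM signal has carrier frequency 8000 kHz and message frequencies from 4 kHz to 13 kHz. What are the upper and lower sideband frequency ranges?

Upper sideband (USB) = fc + [fm_low, fm_high] = 8000 + [4, 13] = [8004, 8013] kHz
Lower sideband (LSB) = fc - [fm_high, fm_low] = 8000 - [13, 4] = [7987, 7996] kHz
Total occupied spectrum: 7987 kHz to 8013 kHz (plus carrier at 8000 kHz)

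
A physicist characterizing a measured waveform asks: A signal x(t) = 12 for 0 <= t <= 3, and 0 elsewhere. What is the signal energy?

Energy = integral of |x(t)|^2 dt over the signal duration
= 12^2 * 3 = 144 * 3 = 432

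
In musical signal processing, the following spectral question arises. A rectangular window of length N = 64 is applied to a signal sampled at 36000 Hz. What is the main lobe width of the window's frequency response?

For a rectangular window of length N,
the main lobe width in frequency is 2*f_s/N.
= 2*36000/64 = 1125 Hz
This determines the minimum frequency separation for resolving two sinusoids.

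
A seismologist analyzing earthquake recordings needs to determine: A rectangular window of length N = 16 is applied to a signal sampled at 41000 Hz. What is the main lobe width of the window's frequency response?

For a rectangular window of length N,
the main lobe width in frequency is 2*f_s/N.
= 2*41000/16 = 5125 Hz
This determines the minimum frequency separation for resolving two sinusoids.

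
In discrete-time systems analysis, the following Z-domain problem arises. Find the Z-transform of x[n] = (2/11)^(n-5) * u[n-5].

Time-shifting property: if X(z) = Z{x[n]}, then Z{x[n-d]} = z^(-d) * X(z)
X(z) = z/(z - 2/11) for x[n] = (2/11)^n * u[n]
Z{x[n-5]} = z^(-5) * z/(z - 2/11) = z^(-4)/(z - 2/11)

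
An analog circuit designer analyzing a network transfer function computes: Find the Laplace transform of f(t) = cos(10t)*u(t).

Standard pair: cos(wt)*u(t) <-> s/(s^2+w^2)
With w = 10: L{cos(10t)*u(t)} = s/(s^2+100)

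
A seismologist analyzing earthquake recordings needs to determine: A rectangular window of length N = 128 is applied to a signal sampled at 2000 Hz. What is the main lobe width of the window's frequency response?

For a rectangular window of length N,
the main lobe width in frequency is 2*f_s/N.
= 2*2000/128 = 125/4 Hz
This determines the minimum frequency separation for resolving two sinusoids.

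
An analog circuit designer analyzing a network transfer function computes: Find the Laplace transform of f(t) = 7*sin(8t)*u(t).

Standard pair: sin(wt)*u(t) <-> w/(s^2+w^2)
With w = 8: L{7*sin(8t)*u(t)} = 56/(s^2+64)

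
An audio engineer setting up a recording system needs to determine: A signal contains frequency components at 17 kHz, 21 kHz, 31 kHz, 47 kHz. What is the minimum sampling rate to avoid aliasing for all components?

The highest frequency component is f_max = 47 kHz.
Nyquist rate = 2 * f_max = 2 * 47 kHz = 94 kHz.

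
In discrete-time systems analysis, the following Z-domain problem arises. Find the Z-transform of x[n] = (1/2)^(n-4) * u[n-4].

Time-shifting property: if X(z) = Z{x[n]}, then Z{x[n-d]} = z^(-d) * X(z)
X(z) = z/(z - 1/2) for x[n] = (1/2)^n * u[n]
Z{x[n-4]} = z^(-4) * z/(z - 1/2) = z^(-3)/(z - 1/2)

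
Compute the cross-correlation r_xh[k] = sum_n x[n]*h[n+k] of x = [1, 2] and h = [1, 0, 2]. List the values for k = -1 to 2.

Both sequences indexed from 0 and zero outside their support.
Lags with overlap: k = -1 to 2.
  r_xh[-1] = x[1]*h[0] = 2
  r_xh[0] = x[0]*h[0] + x[1]*h[1] = 1
  r_xh[1] = x[0]*h[1] + x[1]*h[2] = 4
  r_xh[2] = x[0]*h[2] = 2
r_xh = [2, 1, 4, 2] (for k = -1, ..., 2)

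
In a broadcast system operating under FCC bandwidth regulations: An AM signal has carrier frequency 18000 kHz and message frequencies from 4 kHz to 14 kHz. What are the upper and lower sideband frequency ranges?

Upper sideband (USB) = fc + [fm_low, fm_high] = 18000 + [4, 14] = [18004, 18014] kHz
Lower sideband (LSB) = fc - [fm_high, fm_low] = 18000 - [14, 4] = [17986, 17996] kHz
Total occupied spectrum: 17986 kHz to 18014 kHz (plus carrier at 18000 kHz)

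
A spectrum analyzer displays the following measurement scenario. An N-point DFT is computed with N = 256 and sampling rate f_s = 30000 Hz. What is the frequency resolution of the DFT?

DFT frequency resolution = f_s / N
= 30000 / 256 = 1875/16 Hz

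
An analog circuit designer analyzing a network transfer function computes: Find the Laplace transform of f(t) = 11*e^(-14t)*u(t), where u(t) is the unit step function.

Standard Laplace transform pair:
e^(-at)*u(t) <-> 1/(s+a)
With a = 14: L{11*e^(-14t)*u(t)} = 11/(s+14), ROC: Re(s) > -14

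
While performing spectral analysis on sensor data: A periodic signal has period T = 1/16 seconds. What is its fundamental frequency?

The fundamental frequency is the reciprocal of the period.
f = 1/T = 1/(1/16) = 16 Hz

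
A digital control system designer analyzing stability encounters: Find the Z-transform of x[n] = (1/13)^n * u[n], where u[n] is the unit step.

The Z-transform of a^n * u[n] is z/(z-a) for |z| > |a|.
Here a = 1/13, so X(z) = z/(z - (1/13)) = 13z/(13z - 1)
ROC: |z| > 1/13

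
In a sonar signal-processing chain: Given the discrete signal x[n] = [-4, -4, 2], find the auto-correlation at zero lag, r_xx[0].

The auto-correlation at zero lag r_xx[0] equals the signal energy.
r_xx[0] = sum of x[n]^2 = (-4)^2 + (-4)^2 + 2^2
= 16 + 16 + 4 = 36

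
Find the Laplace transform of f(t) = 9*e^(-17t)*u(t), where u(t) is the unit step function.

Standard Laplace transform pair:
e^(-at)*u(t) <-> 1/(s+a)
With a = 17: L{9*e^(-17t)*u(t)} = 9/(s+17), ROC: Re(s) > -17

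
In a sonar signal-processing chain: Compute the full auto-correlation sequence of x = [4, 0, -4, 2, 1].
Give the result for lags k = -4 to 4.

r_xx[k] = sum_m x[m]*x[m+k], indexed from 0, for k = -4 to 4:
  r_xx[-4] = x[4]*x[0] = 4
  r_xx[-3] = x[3]*x[0] + x[4]*x[1] = 8
  r_xx[-2] = x[2]*x[0] + x[3]*x[1] + x[4]*x[2] = -20
  r_xx[-1] = x[1]*x[0] + x[2]*x[1] + x[3]*x[2] + x[4]*x[3] = -6
  r_xx[0] = x[0]*x[0] + x[1]*x[1] + x[2]*x[2] + x[3]*x[3] + x[4]*x[4] = 37
  r_xx[1] = x[0]*x[1] + x[1]*x[2] + x[2]*x[3] + x[3]*x[4] = -6
  r_xx[2] = x[0]*x[2] + x[1]*x[3] + x[2]*x[4] = -20
  r_xx[3] = x[0]*x[3] + x[1]*x[4] = 8
  r_xx[4] = x[0]*x[4] = 4
r_xx = [4, 8, -20, -6, 37, -6, -20, 8, 4]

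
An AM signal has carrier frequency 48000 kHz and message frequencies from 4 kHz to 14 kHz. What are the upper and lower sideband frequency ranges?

Upper sideband (USB) = fc + [fm_low, fm_high] = 48000 + [4, 14] = [48004, 48014] kHz
Lower sideband (LSB) = fc - [fm_high, fm_low] = 48000 - [14, 4] = [47986, 47996] kHz
Total occupied spectrum: 47986 kHz to 48014 kHz (plus carrier at 48000 kHz)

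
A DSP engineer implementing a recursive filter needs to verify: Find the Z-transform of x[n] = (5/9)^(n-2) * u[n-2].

Time-shifting property: if X(z) = Z{x[n]}, then Z{x[n-d]} = z^(-d) * X(z)
X(z) = z/(z - 5/9) for x[n] = (5/9)^n * u[n]
Z{x[n-2]} = z^(-2) * z/(z - 5/9) = z^(-1)/(z - 5/9)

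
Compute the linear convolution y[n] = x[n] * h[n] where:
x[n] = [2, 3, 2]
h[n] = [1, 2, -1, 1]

y[n] = sum_k x[k]*h[n-k]. Output length = len(x) + len(h) - 1 = 3 + 4 - 1 = 6.
y[0] = 2*1 = 2
y[1] = 3*1 + 2*2 = 7
y[2] = 2*1 + 3*2 + 2*-1 = 6
y[3] = 2*2 + 3*-1 + 2*1 = 3
y[4] = 2*-1 + 3*1 = 1
y[5] = 2*1 = 2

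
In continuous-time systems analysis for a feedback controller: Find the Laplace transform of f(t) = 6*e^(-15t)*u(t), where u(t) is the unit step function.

Standard Laplace transform pair:
e^(-at)*u(t) <-> 1/(s+a)
With a = 15: L{6*e^(-15t)*u(t)} = 6/(s+15), ROC: Re(s) > -15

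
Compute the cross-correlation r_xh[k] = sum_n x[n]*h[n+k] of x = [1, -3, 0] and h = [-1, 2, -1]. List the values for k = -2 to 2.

Both sequences indexed from 0 and zero outside their support.
Lags with overlap: k = -2 to 2.
  r_xh[-2] = x[2]*h[0] = 0
  r_xh[-1] = x[1]*h[0] + x[2]*h[1] = 3
  r_xh[0] = x[0]*h[0] + x[1]*h[1] + x[2]*h[2] = -7
  r_xh[1] = x[0]*h[1] + x[1]*h[2] = 5
  r_xh[2] = x[0]*h[2] = -1
r_xh = [0, 3, -7, 5, -1] (for k = -2, ..., 2)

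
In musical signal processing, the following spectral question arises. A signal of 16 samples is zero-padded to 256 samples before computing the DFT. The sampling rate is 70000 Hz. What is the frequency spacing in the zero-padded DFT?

Original DFT: N = 16, resolution = f_s/N = 70000/16 = 4375 Hz
Zero-padded DFT: N = 256, resolution = f_s/N = 70000/256 = 4375/16 Hz
Zero-padding interpolates the spectrum (finer frequency grid)
but does NOT improve the true spectral resolution (ability to resolve close frequencies).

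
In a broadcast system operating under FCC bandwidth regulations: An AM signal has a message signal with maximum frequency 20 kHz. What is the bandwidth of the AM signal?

In AM (double-sideband), the bandwidth is twice the message frequency.
BW = 2 * f_m = 2 * 20 kHz = 40 kHz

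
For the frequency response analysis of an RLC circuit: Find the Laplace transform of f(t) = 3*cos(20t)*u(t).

Standard pair: cos(wt)*u(t) <-> s/(s^2+w^2)
With w = 20: L{3*cos(20t)*u(t)} = 3s/(s^2+400)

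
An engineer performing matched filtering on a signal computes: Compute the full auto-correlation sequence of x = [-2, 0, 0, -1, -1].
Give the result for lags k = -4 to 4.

r_xx[k] = sum_m x[m]*x[m+k], indexed from 0, for k = -4 to 4:
  r_xx[-4] = x[4]*x[0] = 2
  r_xx[-3] = x[3]*x[0] + x[4]*x[1] = 2
  r_xx[-2] = x[2]*x[0] + x[3]*x[1] + x[4]*x[2] = 0
  r_xx[-1] = x[1]*x[0] + x[2]*x[1] + x[3]*x[2] + x[4]*x[3] = 1
  r_xx[0] = x[0]*x[0] + x[1]*x[1] + x[2]*x[2] + x[3]*x[3] + x[4]*x[4] = 6
  r_xx[1] = x[0]*x[1] + x[1]*x[2] + x[2]*x[3] + x[3]*x[4] = 1
  r_xx[2] = x[0]*x[2] + x[1]*x[3] + x[2]*x[4] = 0
  r_xx[3] = x[0]*x[3] + x[1]*x[4] = 2
  r_xx[4] = x[0]*x[4] = 2
r_xx = [2, 2, 0, 1, 6, 1, 0, 2, 2]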